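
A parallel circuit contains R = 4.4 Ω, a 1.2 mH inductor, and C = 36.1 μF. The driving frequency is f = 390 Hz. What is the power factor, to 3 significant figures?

ω = 2πf = 2450 rad/s
X_L = ωL = 2.94 Ω
X_C = 1/(ωC) = 11.3 Ω
Parallel: admittances add. Y = 1/R + 1/(jωL) + jωC
Y = (0.227 − j0.252) S
|Y| = 0.339 S → |Z| = 1/|Y| = 2.95 Ω, ∠Z = −∠Y = 47.9°
cos φ = cos(47.9°) = 0.670

0.670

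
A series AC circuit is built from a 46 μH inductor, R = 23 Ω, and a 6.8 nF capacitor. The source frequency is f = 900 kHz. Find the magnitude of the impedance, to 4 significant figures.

235.2 Ω

ω = 2πf = 5.655e+06 rad/s
X_L = ωL = 260.1 Ω
X_C = 1/(ωC) = 26.01 Ω
Net reactance X = X_L − X_C = 234.1 Ω
Z = 23.00 + j234.1 Ω
|Z| = √(23.00² + 234.1²) = 235.2 Ω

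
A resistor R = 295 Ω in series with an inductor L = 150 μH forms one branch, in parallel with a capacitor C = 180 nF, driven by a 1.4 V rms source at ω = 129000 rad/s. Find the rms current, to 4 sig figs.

X_L = ωL = 19.35 Ω
X_C = 1/(ωC) = 43.07 Ω
Branch 1 (R+jX_L): Z₁ = 295.0 + j19.35 Ω, |Z₁| = 295.6 Ω
Branch 2 (−jX_C): Z₂ = −j43.07 Ω
Parallel: Z = Z₁Z₂/(Z₁+Z₂), |Z| = 43.02 Ω, ∠Z = -81.65°
I = V/|Z| = 1.4/43.02 = 32.54 mA

32.54 mA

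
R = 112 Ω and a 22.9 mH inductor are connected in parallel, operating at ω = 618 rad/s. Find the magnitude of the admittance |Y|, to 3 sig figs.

X_L = ωL = 14.2 Ω
Parallel: admittances add. Y = 1/R + 1/(jωL)
Y = (0.00893 − j0.0707) S
|Y| = 0.0712 S → |Z| = 1/|Y| = 14.0 Ω, ∠Z = −∠Y = 82.8°

71.2 mS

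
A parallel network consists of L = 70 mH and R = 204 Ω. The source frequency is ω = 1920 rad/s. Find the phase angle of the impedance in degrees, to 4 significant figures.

56.62°

X_L = ωL = 134.4 Ω
Parallel: admittances add. Y = 1/R + 1/(jωL)
Y = (0.004902 − j0.007440) S
|Y| = 0.008910 S → |Z| = 1/|Y| = 112.2 Ω, ∠Z = −∠Y = 56.62°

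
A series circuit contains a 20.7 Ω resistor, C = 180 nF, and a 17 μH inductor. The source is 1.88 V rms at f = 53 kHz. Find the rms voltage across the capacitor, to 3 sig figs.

1.34 V

ω = 2πf = 333000 rad/s
X_L = ωL = 5.66 Ω
X_C = 1/(ωC) = 16.7 Ω
Net reactance X = X_L − X_C = -11.0 Ω
Z = 20.7 − j11.0 Ω
|Z| = √(20.7² + 11.0²) = 23.5 Ω
I = V/|Z| = 80.2 mA
V_C = I·|Z_C| = 0.0802 × 16.7 = 1.34 V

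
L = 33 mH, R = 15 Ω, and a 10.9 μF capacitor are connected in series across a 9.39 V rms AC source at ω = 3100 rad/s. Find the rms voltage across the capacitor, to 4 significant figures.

3.743 V

X_L = ωL = 102.3 Ω
X_C = 1/(ωC) = 29.59 Ω
Net reactance X = X_L − X_C = 72.71 Ω
Z = 15.00 + j72.71 Ω
|Z| = √(15.00² + 72.71²) = 74.24 Ω
I = V/|Z| = 126.5 mA
V_C = I·|Z_C| = 0.1265 × 29.59 = 3.743 V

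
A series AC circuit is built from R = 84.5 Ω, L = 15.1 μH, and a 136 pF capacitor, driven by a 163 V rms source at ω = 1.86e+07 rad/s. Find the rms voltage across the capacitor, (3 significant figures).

453 V

X_L = ωL = 281 Ω
X_C = 1/(ωC) = 395 Ω
Net reactance X = X_L − X_C = -114 Ω
Z = 84.5 − j114 Ω
|Z| = √(84.5² + 114²) = 142 Ω
I = V/|Z| = 1.15 A
V_C = I·|Z_C| = 1.15 × 395 = 453 V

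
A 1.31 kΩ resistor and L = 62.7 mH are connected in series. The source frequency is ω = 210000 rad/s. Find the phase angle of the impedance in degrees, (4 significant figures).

84.32°

X_L = ωL = 13170 Ω
Z = 1310 + j13170 Ω
|Z| = √(1310² + 13170²) = 13230 Ω
∠Z = arctan(13170/1310) = 84.32°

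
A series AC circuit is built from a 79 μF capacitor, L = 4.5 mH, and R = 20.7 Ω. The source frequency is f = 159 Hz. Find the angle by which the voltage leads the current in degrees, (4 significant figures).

ω = 2πf = 999.0 rad/s
X_L = ωL = 4.496 Ω
X_C = 1/(ωC) = 12.67 Ω
Net reactance X = X_L − X_C = -8.175 Ω
Z = 20.70 − j8.175 Ω
|Z| = √(20.70² + 8.175²) = 22.26 Ω
∠Z = arctan(-8.175/20.70) = -21.55°

-21.55°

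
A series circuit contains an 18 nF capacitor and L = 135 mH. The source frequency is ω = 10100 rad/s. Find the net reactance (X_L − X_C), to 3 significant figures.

X_L = ωL = 1360 Ω
X_C = 1/(ωC) = 5500 Ω
X = 1360 − 5500 = -4140 Ω

-4140 Ω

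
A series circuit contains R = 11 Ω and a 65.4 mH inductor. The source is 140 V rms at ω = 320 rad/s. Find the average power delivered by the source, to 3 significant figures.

386 W

X_L = ωL = 20.9 Ω
Z = 11.0 + j20.9 Ω
|Z| = √(11.0² + 20.9²) = 23.6 Ω
∠Z = arctan(20.9/11.0) = 62.3°
I = V/|Z| = 5.92 A
P = VI cos φ = 140 × 5.92 × cos(62.3°) = 386 W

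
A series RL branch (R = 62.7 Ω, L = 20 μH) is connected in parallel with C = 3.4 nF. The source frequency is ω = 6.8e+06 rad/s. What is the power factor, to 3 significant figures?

X_L = ωL = 136 Ω
X_C = 1/(ωC) = 43.3 Ω
Branch 1 (R+jX_L): Z₁ = 62.7 + j136 Ω, |Z₁| = 150 Ω
Branch 2 (−jX_C): Z₂ = −j43.3 Ω
Parallel: Z = Z₁Z₂/(Z₁+Z₂), |Z| = 57.9 Ω, ∠Z = -80.7°
cos φ = cos(-80.7°) = 0.162

0.162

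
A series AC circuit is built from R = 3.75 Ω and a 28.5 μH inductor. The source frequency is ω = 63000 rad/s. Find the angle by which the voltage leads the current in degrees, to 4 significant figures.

X_L = ωL = 1.796 Ω
Z = 3.750 + j1.796 Ω
|Z| = √(3.750² + 1.796²) = 4.158 Ω
∠Z = arctan(1.796/3.750) = 25.59°

25.59°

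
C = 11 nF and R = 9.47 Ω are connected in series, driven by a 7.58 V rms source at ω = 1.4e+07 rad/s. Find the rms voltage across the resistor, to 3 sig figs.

6.25 V

X_C = 1/(ωC) = 6.49 Ω
Z = 9.47 − j6.49 Ω
|Z| = √(9.47² + 6.49²) = 11.5 Ω
I = V/|Z| = 660 mA
V_R = I·|Z_R| = 0.660 × 9.47 = 6.25 V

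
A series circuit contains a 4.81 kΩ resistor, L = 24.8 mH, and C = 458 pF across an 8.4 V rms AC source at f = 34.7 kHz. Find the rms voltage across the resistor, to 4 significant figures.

6.066 V

ω = 2πf = 218000 rad/s
X_L = ωL = 5407 Ω
X_C = 1/(ωC) = 10010 Ω
Net reactance X = X_L − X_C = -4607 Ω
Z = 4810 − j4607 Ω
|Z| = √(4810² + 4607²) = 6661 Ω
I = V/|Z| = 1.261 mA
V_R = I·|Z_R| = 0.001261 × 4810 = 6.066 V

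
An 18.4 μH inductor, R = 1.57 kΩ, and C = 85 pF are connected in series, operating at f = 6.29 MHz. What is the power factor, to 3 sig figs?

ω = 2πf = 3.952e+07 rad/s
X_L = ωL = 727 Ω
X_C = 1/(ωC) = 298 Ω
Net reactance X = X_L − X_C = 430 Ω
Z = 1570 + j430 Ω
|Z| = √(1570² + 430²) = 1630 Ω
∠Z = arctan(430/1570) = 15.3°
cos φ = cos(15.3°) = 0.965

0.965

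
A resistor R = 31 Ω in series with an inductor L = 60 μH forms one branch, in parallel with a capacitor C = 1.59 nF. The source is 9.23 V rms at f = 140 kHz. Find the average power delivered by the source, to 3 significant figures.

ω = 2πf = 879600 rad/s
X_L = ωL = 52.8 Ω
X_C = 1/(ωC) = 715 Ω
Branch 1 (R+jX_L): Z₁ = 31.0 + j52.8 Ω, |Z₁| = 61.2 Ω
Branch 2 (−jX_C): Z₂ = −j715 Ω
Parallel: Z = Z₁Z₂/(Z₁+Z₂), |Z| = 66.0 Ω, ∠Z = 56.9°
I = V/|Z| = 140 mA
P = VI cos φ = 9.23 × 0.140 × cos(56.9°) = 705 mW

705 mW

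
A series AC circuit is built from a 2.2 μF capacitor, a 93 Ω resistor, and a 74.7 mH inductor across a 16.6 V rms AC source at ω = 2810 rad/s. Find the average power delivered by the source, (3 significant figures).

2.34 W

X_L = ωL = 210 Ω
X_C = 1/(ωC) = 162 Ω
Net reactance X = X_L − X_C = 48.1 Ω
Z = 93.0 + j48.1 Ω
|Z| = √(93.0² + 48.1²) = 105 Ω
∠Z = arctan(48.1/93.0) = 27.4°
I = V/|Z| = 159 mA
P = VI cos φ = 16.6 × 0.159 × cos(27.4°) = 2.34 W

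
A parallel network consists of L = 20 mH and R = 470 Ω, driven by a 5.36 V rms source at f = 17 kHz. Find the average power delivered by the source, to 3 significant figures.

ω = 2πf = 106800 rad/s
X_L = ωL = 2140 Ω
Parallel: admittances add. Y = 1/R + 1/(jωL)
Y = (0.00213 − j0.000468) S
|Y| = 0.00218 S → |Z| = 1/|Y| = 459 Ω, ∠Z = −∠Y = 12.4°
I = V/|Z| = 11.7 mA
P = VI cos φ = 5.36 × 0.0117 × cos(12.4°) = 61.1 mW

61.1 mW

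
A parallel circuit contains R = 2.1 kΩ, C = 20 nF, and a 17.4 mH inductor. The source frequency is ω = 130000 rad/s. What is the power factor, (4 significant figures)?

X_L = ωL = 2262 Ω
X_C = 1/(ωC) = 384.6 Ω
Parallel: admittances add. Y = 1/R + 1/(jωL) + jωC
Y = (0.0004762 + j0.002158) S
|Y| = 0.002210 S → |Z| = 1/|Y| = 452.5 Ω, ∠Z = −∠Y = -77.56°
cos φ = cos(-77.56°) = 0.2155

0.2155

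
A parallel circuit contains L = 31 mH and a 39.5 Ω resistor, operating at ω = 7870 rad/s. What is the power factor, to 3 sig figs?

0.987

X_L = ωL = 244 Ω
Parallel: admittances add. Y = 1/R + 1/(jωL)
Y = (0.0253 − j0.00410) S
|Y| = 0.0256 S → |Z| = 1/|Y| = 39.0 Ω, ∠Z = −∠Y = 9.20°
cos φ = cos(9.20°) = 0.987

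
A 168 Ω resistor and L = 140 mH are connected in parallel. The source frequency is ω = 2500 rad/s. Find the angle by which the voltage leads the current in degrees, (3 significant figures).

X_L = ωL = 350 Ω
Parallel: admittances add. Y = 1/R + 1/(jωL)
Y = (0.00595 − j0.00286) S
|Y| = 0.00660 S → |Z| = 1/|Y| = 151 Ω, ∠Z = −∠Y = 25.6°

25.6°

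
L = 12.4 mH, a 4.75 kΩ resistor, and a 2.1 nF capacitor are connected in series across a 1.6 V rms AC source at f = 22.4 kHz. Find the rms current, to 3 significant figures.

318 μA

ω = 2πf = 140700 rad/s
X_L = ωL = 1750 Ω
X_C = 1/(ωC) = 3380 Ω
Net reactance X = X_L − X_C = -1640 Ω
Z = 4750 − j1640 Ω
|Z| = √(4750² + 1640²) = 5020 Ω
I = V/|Z| = 1.6/5020 = 318 μA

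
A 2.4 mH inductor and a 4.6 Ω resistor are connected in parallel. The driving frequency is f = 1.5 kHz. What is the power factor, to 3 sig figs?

ω = 2πf = 9425 rad/s
X_L = ωL = 22.6 Ω
Parallel: admittances add. Y = 1/R + 1/(jωL)
Y = (0.217 − j0.0442) S
|Y| = 0.222 S → |Z| = 1/|Y| = 4.51 Ω, ∠Z = −∠Y = 11.5°
cos φ = cos(11.5°) = 0.980

0.980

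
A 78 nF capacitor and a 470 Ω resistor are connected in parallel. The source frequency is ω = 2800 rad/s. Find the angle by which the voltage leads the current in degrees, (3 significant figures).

X_C = 1/(ωC) = 4580 Ω
Parallel: admittances add. Y = 1/R + jωC
Y = (0.00213 + j0.000218) S
|Y| = 0.00214 S → |Z| = 1/|Y| = 468 Ω, ∠Z = −∠Y = -5.86°

-5.86°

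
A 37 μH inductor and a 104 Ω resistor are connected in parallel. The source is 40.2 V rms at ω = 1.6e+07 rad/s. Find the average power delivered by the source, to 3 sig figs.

X_L = ωL = 592 Ω
Parallel: admittances add. Y = 1/R + 1/(jωL)
Y = (0.00962 − j0.00169) S
|Y| = 0.00976 S → |Z| = 1/|Y| = 102 Ω, ∠Z = −∠Y = 9.96°
I = V/|Z| = 392 mA
P = VI cos φ = 40.2 × 0.392 × cos(9.96°) = 15.5 W

15.5 W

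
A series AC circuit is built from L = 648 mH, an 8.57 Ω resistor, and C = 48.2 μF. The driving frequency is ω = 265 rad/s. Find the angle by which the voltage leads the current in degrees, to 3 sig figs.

X_L = ωL = 172 Ω
X_C = 1/(ωC) = 78.3 Ω
Net reactance X = X_L − X_C = 93.4 Ω
Z = 8.57 + j93.4 Ω
|Z| = √(8.57² + 93.4²) = 93.8 Ω
∠Z = arctan(93.4/8.57) = 84.8°

84.8°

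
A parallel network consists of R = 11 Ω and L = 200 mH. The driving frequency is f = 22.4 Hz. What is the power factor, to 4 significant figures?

0.9314

ω = 2πf = 140.7 rad/s
X_L = ωL = 28.15 Ω
Parallel: admittances add. Y = 1/R + 1/(jωL)
Y = (0.09091 − j0.03553) S
|Y| = 0.09760 S → |Z| = 1/|Y| = 10.25 Ω, ∠Z = −∠Y = 21.34°
cos φ = cos(21.34°) = 0.9314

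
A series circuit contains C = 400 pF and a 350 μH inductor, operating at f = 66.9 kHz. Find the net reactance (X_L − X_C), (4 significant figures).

-5800 Ω

ω = 2πf = 420300 rad/s
X_L = ωL = 147.1 Ω
X_C = 1/(ωC) = 5947 Ω
X = 147.1 − 5947 = -5800 Ω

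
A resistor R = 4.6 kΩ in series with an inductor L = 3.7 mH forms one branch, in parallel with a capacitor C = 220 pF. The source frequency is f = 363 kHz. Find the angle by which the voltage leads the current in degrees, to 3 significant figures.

-83.1°

ω = 2πf = 2.281e+06 rad/s
X_L = ωL = 8440 Ω
X_C = 1/(ωC) = 1990 Ω
Branch 1 (R+jX_L): Z₁ = 4600 + j8440 Ω, |Z₁| = 9610 Ω
Branch 2 (−jX_C): Z₂ = −j1990 Ω
Parallel: Z = Z₁Z₂/(Z₁+Z₂), |Z| = 2420 Ω, ∠Z = -83.1°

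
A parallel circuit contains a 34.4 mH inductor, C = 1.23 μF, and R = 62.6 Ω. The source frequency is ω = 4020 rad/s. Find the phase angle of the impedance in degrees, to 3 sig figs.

8.15°

X_L = ωL = 138 Ω
X_C = 1/(ωC) = 202 Ω
Parallel: admittances add. Y = 1/R + 1/(jωL) + jωC
Y = (0.0160 − j0.00229) S
|Y| = 0.0161 S → |Z| = 1/|Y| = 62.0 Ω, ∠Z = −∠Y = 8.15°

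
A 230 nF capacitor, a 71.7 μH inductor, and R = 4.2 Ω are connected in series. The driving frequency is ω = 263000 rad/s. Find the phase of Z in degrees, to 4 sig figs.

X_L = ωL = 18.86 Ω
X_C = 1/(ωC) = 16.53 Ω
Net reactance X = X_L − X_C = 2.325 Ω
Z = 4.200 + j2.325 Ω
|Z| = √(4.200² + 2.325²) = 4.801 Ω
∠Z = arctan(2.325/4.200) = 28.97°

28.97°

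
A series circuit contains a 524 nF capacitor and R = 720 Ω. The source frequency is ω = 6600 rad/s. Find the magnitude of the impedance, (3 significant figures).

X_C = 1/(ωC) = 289 Ω
Z = 720 − j289 Ω
|Z| = √(720² + 289²) = 776 Ω

776 Ω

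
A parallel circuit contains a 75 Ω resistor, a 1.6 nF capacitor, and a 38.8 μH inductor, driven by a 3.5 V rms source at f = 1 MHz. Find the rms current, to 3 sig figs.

51.1 mA

ω = 2πf = 6.283e+06 rad/s
X_L = ωL = 244 Ω
X_C = 1/(ωC) = 99.5 Ω
Parallel: admittances add. Y = 1/R + 1/(jωL) + jωC
Y = (0.0133 + j0.00595) S
|Y| = 0.0146 S → |Z| = 1/|Y| = 68.5 Ω, ∠Z = −∠Y = -24.1°
I = V/|Z| = 3.5/68.5 = 51.1 mA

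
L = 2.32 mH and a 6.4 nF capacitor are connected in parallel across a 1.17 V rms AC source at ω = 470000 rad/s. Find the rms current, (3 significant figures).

X_L = ωL = 1090 Ω
X_C = 1/(ωC) = 332 Ω
Parallel: admittances add. Y = 1/(jωL) + jωC
Y = (0 + j0.00209) S
|Y| = 0.00209 S → |Z| = 1/|Y| = 478 Ω, ∠Z = −∠Y = -90.0°
I = V/|Z| = 1.17/478 = 2.45 mA

2.45 mA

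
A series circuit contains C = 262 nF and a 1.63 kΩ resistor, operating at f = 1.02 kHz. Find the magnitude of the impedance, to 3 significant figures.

1740 Ω

ω = 2πf = 6409 rad/s
X_C = 1/(ωC) = 596 Ω
Z = 1630 − j596 Ω
|Z| = √(1630² + 596²) = 1740 Ω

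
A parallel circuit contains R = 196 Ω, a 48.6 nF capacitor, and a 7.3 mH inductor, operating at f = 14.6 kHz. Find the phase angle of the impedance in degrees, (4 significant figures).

-30.16°

ω = 2πf = 91730 rad/s
X_L = ωL = 669.7 Ω
X_C = 1/(ωC) = 224.3 Ω
Parallel: admittances add. Y = 1/R + 1/(jωL) + jωC
Y = (0.005102 + j0.002965) S
|Y| = 0.005901 S → |Z| = 1/|Y| = 169.5 Ω, ∠Z = −∠Y = -30.16°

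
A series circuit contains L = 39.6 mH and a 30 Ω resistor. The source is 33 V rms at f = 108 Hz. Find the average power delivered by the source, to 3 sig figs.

20.1 W

ω = 2πf = 678.6 rad/s
X_L = ωL = 26.9 Ω
Z = 30.0 + j26.9 Ω
|Z| = √(30.0² + 26.9²) = 40.3 Ω
∠Z = arctan(26.9/30.0) = 41.9°
I = V/|Z| = 819 mA
P = VI cos φ = 33 × 0.819 × cos(41.9°) = 20.1 W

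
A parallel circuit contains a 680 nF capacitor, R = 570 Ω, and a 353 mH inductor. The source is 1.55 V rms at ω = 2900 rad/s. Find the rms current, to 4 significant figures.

3.126 mA

X_L = ωL = 1024 Ω
X_C = 1/(ωC) = 507.1 Ω
Parallel: admittances add. Y = 1/R + 1/(jωL) + jωC
Y = (0.001754 + j0.0009952) S
|Y| = 0.002017 S → |Z| = 1/|Y| = 495.8 Ω, ∠Z = −∠Y = -29.56°
I = V/|Z| = 1.55/495.8 = 3.126 mA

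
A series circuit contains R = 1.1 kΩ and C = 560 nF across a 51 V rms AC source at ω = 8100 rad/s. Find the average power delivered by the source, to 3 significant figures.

X_C = 1/(ωC) = 220 Ω
Z = 1100 − j220 Ω
|Z| = √(1100² + 220²) = 1120 Ω
∠Z = arctan(-220/1100) = -11.3°
I = V/|Z| = 45.5 mA
P = VI cos φ = 51 × 0.0455 × cos(-11.3°) = 2.27 W

2.27 W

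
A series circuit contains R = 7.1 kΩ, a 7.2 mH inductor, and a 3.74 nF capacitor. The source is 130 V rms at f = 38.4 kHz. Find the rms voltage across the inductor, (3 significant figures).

31.7 V

ω = 2πf = 241300 rad/s
X_L = ωL = 1740 Ω
X_C = 1/(ωC) = 1110 Ω
Net reactance X = X_L − X_C = 629 Ω
Z = 7100 + j629 Ω
|Z| = √(7100² + 629²) = 7130 Ω
I = V/|Z| = 18.2 mA
V_L = I·|Z_L| = 0.0182 × 1740 = 31.7 V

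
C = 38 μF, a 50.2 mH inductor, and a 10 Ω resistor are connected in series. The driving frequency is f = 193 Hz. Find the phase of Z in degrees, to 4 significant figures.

75.68°

ω = 2πf = 1213 rad/s
X_L = ωL = 60.88 Ω
X_C = 1/(ωC) = 21.70 Ω
Net reactance X = X_L − X_C = 39.17 Ω
Z = 10.00 + j39.17 Ω
|Z| = √(10.00² + 39.17²) = 40.43 Ω
∠Z = arctan(39.17/10.00) = 75.68°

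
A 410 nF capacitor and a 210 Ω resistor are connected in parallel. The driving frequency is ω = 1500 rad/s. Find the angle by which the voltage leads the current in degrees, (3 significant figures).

-7.36°

X_C = 1/(ωC) = 1630 Ω
Parallel: admittances add. Y = 1/R + jωC
Y = (0.00476 + j0.000615) S
|Y| = 0.00480 S → |Z| = 1/|Y| = 208 Ω, ∠Z = −∠Y = -7.36°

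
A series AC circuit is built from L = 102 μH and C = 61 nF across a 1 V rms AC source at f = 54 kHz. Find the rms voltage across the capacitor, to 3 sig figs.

ω = 2πf = 339300 rad/s
X_L = ωL = 34.6 Ω
X_C = 1/(ωC) = 48.3 Ω
Net reactance X = X_L − X_C = -13.7 Ω
Z = − j13.7 Ω
|Z| = √(0² + 13.7²) = 13.7 Ω
I = V/|Z| = 72.9 mA
V_C = I·|Z_C| = 0.0729 × 48.3 = 3.52 V

3.52 V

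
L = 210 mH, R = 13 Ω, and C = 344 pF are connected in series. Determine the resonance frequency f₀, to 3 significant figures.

18.7 kHz

ω₀ = 1/√(LC) = 1/√(0.21 × 3.44e-10) = 117700 rad/s
f₀ = ω₀/(2π) = 18.7 kHz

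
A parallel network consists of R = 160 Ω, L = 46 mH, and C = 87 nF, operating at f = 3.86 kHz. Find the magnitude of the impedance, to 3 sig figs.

157 Ω

ω = 2πf = 24250 rad/s
X_L = ωL = 1120 Ω
X_C = 1/(ωC) = 474 Ω
Parallel: admittances add. Y = 1/R + 1/(jωL) + jωC
Y = (0.00625 + j0.00121) S
|Y| = 0.00637 S → |Z| = 1/|Y| = 157 Ω, ∠Z = −∠Y = -11.0°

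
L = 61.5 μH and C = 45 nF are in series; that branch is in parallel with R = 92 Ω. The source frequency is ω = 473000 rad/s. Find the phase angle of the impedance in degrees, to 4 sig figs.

X_L = ωL = 29.09 Ω
X_C = 1/(ωC) = 46.98 Ω
Branch 1: Z₁ = R = 92.00 Ω
Branch 2 (series LC): Z₂ = j(X_L − X_C) = −j17.89 Ω
Parallel: Z = Z₁Z₂/(Z₁+Z₂), |Z| = 17.56 Ω, ∠Z = -78.99°

-78.99°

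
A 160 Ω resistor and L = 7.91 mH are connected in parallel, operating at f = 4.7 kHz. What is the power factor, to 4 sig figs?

ω = 2πf = 29530 rad/s
X_L = ωL = 233.6 Ω
Parallel: admittances add. Y = 1/R + 1/(jωL)
Y = (0.006250 − j0.004281) S
|Y| = 0.007576 S → |Z| = 1/|Y| = 132.0 Ω, ∠Z = −∠Y = 34.41°
cos φ = cos(34.41°) = 0.8250

0.8250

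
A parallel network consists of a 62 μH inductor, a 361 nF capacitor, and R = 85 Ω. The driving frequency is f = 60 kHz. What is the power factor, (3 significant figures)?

ω = 2πf = 377000 rad/s
X_L = ωL = 23.4 Ω
X_C = 1/(ωC) = 7.35 Ω
Parallel: admittances add. Y = 1/R + 1/(jωL) + jωC
Y = (0.0118 + j0.0933) S
|Y| = 0.0940 S → |Z| = 1/|Y| = 10.6 Ω, ∠Z = −∠Y = -82.8°
cos φ = cos(-82.8°) = 0.125

0.125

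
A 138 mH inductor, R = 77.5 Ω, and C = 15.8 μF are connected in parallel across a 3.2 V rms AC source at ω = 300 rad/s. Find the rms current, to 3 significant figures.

X_L = ωL = 41.4 Ω
X_C = 1/(ωC) = 211 Ω
Parallel: admittances add. Y = 1/R + 1/(jωL) + jωC
Y = (0.0129 − j0.0194) S
|Y| = 0.0233 S → |Z| = 1/|Y| = 42.9 Ω, ∠Z = −∠Y = 56.4°
I = V/|Z| = 3.2/42.9 = 74.6 mA

74.6 mA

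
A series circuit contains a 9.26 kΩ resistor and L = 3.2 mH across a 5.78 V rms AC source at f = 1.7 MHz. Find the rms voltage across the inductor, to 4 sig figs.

ω = 2πf = 1.068e+07 rad/s
X_L = ωL = 34180 Ω
Z = 9260 + j34180 Ω
|Z| = √(9260² + 34180²) = 35410 Ω
I = V/|Z| = 163.2 μA
V_L = I·|Z_L| = 0.0001632 × 34180 = 5.579 V

5.579 V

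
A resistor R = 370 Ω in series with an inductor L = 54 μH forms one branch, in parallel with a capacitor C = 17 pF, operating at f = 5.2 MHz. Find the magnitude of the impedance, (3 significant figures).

8730 Ω

ω = 2πf = 3.267e+07 rad/s
X_L = ωL = 1760 Ω
X_C = 1/(ωC) = 1800 Ω
Branch 1 (R+jX_L): Z₁ = 370 + j1760 Ω, |Z₁| = 1800 Ω
Branch 2 (−jX_C): Z₂ = −j1800 Ω
Parallel: Z = Z₁Z₂/(Z₁+Z₂), |Z| = 8730 Ω, ∠Z = -6.27°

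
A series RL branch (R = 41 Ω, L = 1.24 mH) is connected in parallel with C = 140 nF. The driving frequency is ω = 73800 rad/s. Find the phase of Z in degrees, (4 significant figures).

X_L = ωL = 91.51 Ω
X_C = 1/(ωC) = 96.79 Ω
Branch 1 (R+jX_L): Z₁ = 41.00 + j91.51 Ω, |Z₁| = 100.3 Ω
Branch 2 (−jX_C): Z₂ = −j96.79 Ω
Parallel: Z = Z₁Z₂/(Z₁+Z₂), |Z| = 234.8 Ω, ∠Z = -16.80°

-16.80°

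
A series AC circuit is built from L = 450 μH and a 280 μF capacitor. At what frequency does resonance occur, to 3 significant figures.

448 Hz

ω₀ = 1/√(LC) = 1/√(0.00045 × 0.00028) = 2817 rad/s
f₀ = ω₀/(2π) = 448 Hz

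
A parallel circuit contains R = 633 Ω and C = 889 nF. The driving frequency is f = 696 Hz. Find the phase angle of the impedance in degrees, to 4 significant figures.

-67.89°

ω = 2πf = 4373 rad/s
X_C = 1/(ωC) = 257.2 Ω
Parallel: admittances add. Y = 1/R + jωC
Y = (0.001580 + j0.003888) S
|Y| = 0.004196 S → |Z| = 1/|Y| = 238.3 Ω, ∠Z = −∠Y = -67.89°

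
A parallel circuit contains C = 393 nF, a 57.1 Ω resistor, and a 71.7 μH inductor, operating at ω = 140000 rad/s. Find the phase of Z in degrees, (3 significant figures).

68.6°

X_L = ωL = 10.0 Ω
X_C = 1/(ωC) = 18.2 Ω
Parallel: admittances add. Y = 1/R + 1/(jωL) + jωC
Y = (0.0175 − j0.0446) S
|Y| = 0.0479 S → |Z| = 1/|Y| = 20.9 Ω, ∠Z = −∠Y = 68.6°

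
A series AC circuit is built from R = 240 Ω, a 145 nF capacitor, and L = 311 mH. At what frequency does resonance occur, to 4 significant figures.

749.5 Hz

ω₀ = 1/√(LC) = 1/√(0.311 × 1.45e-07) = 4709 rad/s
f₀ = ω₀/(2π) = 749.5 Hz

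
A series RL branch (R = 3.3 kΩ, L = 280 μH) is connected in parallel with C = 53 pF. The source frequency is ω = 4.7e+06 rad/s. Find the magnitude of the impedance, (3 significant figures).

X_L = ωL = 1320 Ω
X_C = 1/(ωC) = 4010 Ω
Branch 1 (R+jX_L): Z₁ = 3300 + j1320 Ω, |Z₁| = 3550 Ω
Branch 2 (−jX_C): Z₂ = −j4010 Ω
Parallel: Z = Z₁Z₂/(Z₁+Z₂), |Z| = 3350 Ω, ∠Z = -29.0°

3350 Ω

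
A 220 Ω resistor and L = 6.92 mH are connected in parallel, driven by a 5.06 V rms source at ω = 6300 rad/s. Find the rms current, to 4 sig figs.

118.3 mA

X_L = ωL = 43.60 Ω
Parallel: admittances add. Y = 1/R + 1/(jωL)
Y = (0.004545 − j0.02294) S
|Y| = 0.02338 S → |Z| = 1/|Y| = 42.76 Ω, ∠Z = −∠Y = 78.79°
I = V/|Z| = 5.06/42.76 = 118.3 mA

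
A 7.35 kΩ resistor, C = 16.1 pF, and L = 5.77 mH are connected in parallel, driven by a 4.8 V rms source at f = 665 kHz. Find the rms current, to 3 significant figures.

665 μA

ω = 2πf = 4.178e+06 rad/s
X_L = ωL = 24100 Ω
X_C = 1/(ωC) = 14900 Ω
Parallel: admittances add. Y = 1/R + 1/(jωL) + jωC
Y = (0.000136 + j2.58e-05) S
|Y| = 0.000138 S → |Z| = 1/|Y| = 7220 Ω, ∠Z = −∠Y = -10.7°
I = V/|Z| = 4.8/7220 = 665 μA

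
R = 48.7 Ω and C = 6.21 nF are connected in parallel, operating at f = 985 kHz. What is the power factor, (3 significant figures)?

ω = 2πf = 6.189e+06 rad/s
X_C = 1/(ωC) = 26.0 Ω
Parallel: admittances add. Y = 1/R + jωC
Y = (0.0205 + j0.0384) S
|Y| = 0.0436 S → |Z| = 1/|Y| = 22.9 Ω, ∠Z = −∠Y = -61.9°
cos φ = cos(-61.9°) = 0.471

0.471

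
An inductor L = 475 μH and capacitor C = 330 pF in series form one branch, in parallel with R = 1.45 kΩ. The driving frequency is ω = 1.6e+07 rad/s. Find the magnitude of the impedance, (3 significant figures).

X_L = ωL = 7600 Ω
X_C = 1/(ωC) = 189 Ω
Branch 1: Z₁ = R = 1450 Ω
Branch 2 (series LC): Z₂ = j(X_L − X_C) = j7410 Ω
Parallel: Z = Z₁Z₂/(Z₁+Z₂), |Z| = 1420 Ω, ∠Z = 11.1°

1420 Ω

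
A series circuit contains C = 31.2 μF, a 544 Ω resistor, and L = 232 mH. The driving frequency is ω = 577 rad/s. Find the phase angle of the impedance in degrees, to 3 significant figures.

8.19°

X_L = ωL = 134 Ω
X_C = 1/(ωC) = 55.5 Ω
Net reactance X = X_L − X_C = 78.3 Ω
Z = 544 + j78.3 Ω
|Z| = √(544² + 78.3²) = 550 Ω
∠Z = arctan(78.3/544) = 8.19°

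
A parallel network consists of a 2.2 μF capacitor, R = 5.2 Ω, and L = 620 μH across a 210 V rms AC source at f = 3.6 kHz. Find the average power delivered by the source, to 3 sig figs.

ω = 2πf = 22620 rad/s
X_L = ωL = 14.0 Ω
X_C = 1/(ωC) = 20.1 Ω
Parallel: admittances add. Y = 1/R + 1/(jωL) + jωC
Y = (0.192 − j0.0215) S
|Y| = 0.194 S → |Z| = 1/|Y| = 5.17 Ω, ∠Z = −∠Y = 6.39°
I = V/|Z| = 40.6 A
P = VI cos φ = 210 × 40.6 × cos(6.39°) = 8.48 kW

8.48 kW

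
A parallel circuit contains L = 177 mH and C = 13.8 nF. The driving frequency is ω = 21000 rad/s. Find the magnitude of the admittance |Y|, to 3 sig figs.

X_L = ωL = 3720 Ω
X_C = 1/(ωC) = 3450 Ω
Parallel: admittances add. Y = 1/(jωL) + jωC
Y = (0 + j2.08e-05) S
|Y| = 2.08e-05 S → |Z| = 1/|Y| = 48200 Ω, ∠Z = −∠Y = -90.0°

20.8 μS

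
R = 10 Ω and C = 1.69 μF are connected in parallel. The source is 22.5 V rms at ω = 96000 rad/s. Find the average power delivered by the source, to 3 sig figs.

50.6 W

X_C = 1/(ωC) = 6.16 Ω
Parallel: admittances add. Y = 1/R + jωC
Y = (0.100 + j0.162) S
|Y| = 0.191 S → |Z| = 1/|Y| = 5.25 Ω, ∠Z = −∠Y = -58.4°
I = V/|Z| = 4.29 A
P = VI cos φ = 22.5 × 4.29 × cos(-58.4°) = 50.6 W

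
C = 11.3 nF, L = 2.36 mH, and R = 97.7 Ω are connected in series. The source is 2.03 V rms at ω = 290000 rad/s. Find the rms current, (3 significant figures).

5.18 mA

X_L = ωL = 684 Ω
X_C = 1/(ωC) = 305 Ω
Net reactance X = X_L − X_C = 379 Ω
Z = 97.7 + j379 Ω
|Z| = √(97.7² + 379²) = 392 Ω
I = V/|Z| = 2.03/392 = 5.18 mA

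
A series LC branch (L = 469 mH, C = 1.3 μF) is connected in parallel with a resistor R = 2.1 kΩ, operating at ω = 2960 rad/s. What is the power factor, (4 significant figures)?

X_L = ωL = 1388 Ω
X_C = 1/(ωC) = 259.9 Ω
Branch 1: Z₁ = R = 2100 Ω
Branch 2 (series LC): Z₂ = j(X_L − X_C) = j1128 Ω
Parallel: Z = Z₁Z₂/(Z₁+Z₂), |Z| = 994.0 Ω, ∠Z = 61.75°
cos φ = cos(61.75°) = 0.4733

0.4733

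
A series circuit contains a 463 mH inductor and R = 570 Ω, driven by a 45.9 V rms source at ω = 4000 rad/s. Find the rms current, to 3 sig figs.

23.7 mA

X_L = ωL = 1850 Ω
Z = 570 + j1850 Ω
|Z| = √(570² + 1850²) = 1940 Ω
I = V/|Z| = 45.9/1940 = 23.7 mA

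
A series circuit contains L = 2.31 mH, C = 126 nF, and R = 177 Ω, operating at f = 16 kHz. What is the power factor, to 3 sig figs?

0.756

ω = 2πf = 100500 rad/s
X_L = ωL = 232 Ω
X_C = 1/(ωC) = 78.9 Ω
Net reactance X = X_L − X_C = 153 Ω
Z = 177 + j153 Ω
|Z| = √(177² + 153²) = 234 Ω
∠Z = arctan(153/177) = 40.9°
cos φ = cos(40.9°) = 0.756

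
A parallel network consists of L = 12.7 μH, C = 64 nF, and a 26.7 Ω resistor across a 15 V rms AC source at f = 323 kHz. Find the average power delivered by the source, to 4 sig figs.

8.427 W

ω = 2πf = 2.029e+06 rad/s
X_L = ωL = 25.77 Ω
X_C = 1/(ωC) = 7.699 Ω
Parallel: admittances add. Y = 1/R + 1/(jωL) + jωC
Y = (0.03745 + j0.09109) S
|Y| = 0.09849 S → |Z| = 1/|Y| = 10.15 Ω, ∠Z = −∠Y = -67.65°
I = V/|Z| = 1.477 A
P = VI cos φ = 15 × 1.477 × cos(-67.65°) = 8.427 W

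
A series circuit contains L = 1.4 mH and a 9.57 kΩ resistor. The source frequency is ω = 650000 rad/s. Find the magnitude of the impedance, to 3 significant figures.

9610 Ω

X_L = ωL = 910 Ω
Z = 9570 + j910 Ω
|Z| = √(9570² + 910²) = 9610 Ω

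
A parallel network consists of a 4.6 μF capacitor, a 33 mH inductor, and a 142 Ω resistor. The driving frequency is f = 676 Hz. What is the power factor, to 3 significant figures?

ω = 2πf = 4247 rad/s
X_L = ωL = 140 Ω
X_C = 1/(ωC) = 51.2 Ω
Parallel: admittances add. Y = 1/R + 1/(jωL) + jωC
Y = (0.00704 + j0.0124) S
|Y| = 0.0143 S → |Z| = 1/|Y| = 70.1 Ω, ∠Z = −∠Y = -60.4°
cos φ = cos(-60.4°) = 0.494

0.494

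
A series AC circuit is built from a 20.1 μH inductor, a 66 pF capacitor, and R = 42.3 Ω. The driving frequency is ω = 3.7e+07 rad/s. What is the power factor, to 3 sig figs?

0.126

X_L = ωL = 744 Ω
X_C = 1/(ωC) = 410 Ω
Net reactance X = X_L − X_C = 334 Ω
Z = 42.3 + j334 Ω
|Z| = √(42.3² + 334²) = 337 Ω
∠Z = arctan(334/42.3) = 82.8°
cos φ = cos(82.8°) = 0.126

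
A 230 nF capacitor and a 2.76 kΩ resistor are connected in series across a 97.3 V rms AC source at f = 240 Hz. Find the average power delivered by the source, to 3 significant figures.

ω = 2πf = 1508 rad/s
X_C = 1/(ωC) = 2880 Ω
Z = 2760 − j2880 Ω
|Z| = √(2760² + 2880²) = 3990 Ω
∠Z = arctan(-2880/2760) = -46.3°
I = V/|Z| = 24.4 mA
P = VI cos φ = 97.3 × 0.0244 × cos(-46.3°) = 1.64 W

1.64 W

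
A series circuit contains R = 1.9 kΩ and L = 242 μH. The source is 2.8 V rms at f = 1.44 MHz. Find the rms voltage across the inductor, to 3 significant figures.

2.11 V

ω = 2πf = 9.048e+06 rad/s
X_L = ωL = 2190 Ω
Z = 1900 + j2190 Ω
|Z| = √(1900² + 2190²) = 2900 Ω
I = V/|Z| = 966 μA
V_L = I·|Z_L| = 0.000966 × 2190 = 2.11 V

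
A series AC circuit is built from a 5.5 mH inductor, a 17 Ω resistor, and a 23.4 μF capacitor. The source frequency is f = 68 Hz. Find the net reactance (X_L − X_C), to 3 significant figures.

-97.7 Ω

ω = 2πf = 427.3 rad/s
X_L = ωL = 2.35 Ω
X_C = 1/(ωC) = 100 Ω
X = 2.35 − 100 = -97.7 Ω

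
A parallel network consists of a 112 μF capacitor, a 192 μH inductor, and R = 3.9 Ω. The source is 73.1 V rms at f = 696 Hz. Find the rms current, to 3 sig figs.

ω = 2πf = 4373 rad/s
X_L = ωL = 0.840 Ω
X_C = 1/(ωC) = 2.04 Ω
Parallel: admittances add. Y = 1/R + 1/(jωL) + jωC
Y = (0.256 − j0.701) S
|Y| = 0.747 S → |Z| = 1/|Y| = 1.34 Ω, ∠Z = −∠Y = 69.9°
I = V/|Z| = 73.1/1.34 = 54.6 A

54.6 A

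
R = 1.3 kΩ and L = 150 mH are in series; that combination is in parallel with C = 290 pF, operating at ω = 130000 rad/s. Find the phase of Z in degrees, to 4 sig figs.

75.70°

X_L = ωL = 19500 Ω
X_C = 1/(ωC) = 26530 Ω
Branch 1 (R+jX_L): Z₁ = 1300 + j19500 Ω, |Z₁| = 19540 Ω
Branch 2 (−jX_C): Z₂ = −j26530 Ω
Parallel: Z = Z₁Z₂/(Z₁+Z₂), |Z| = 72560 Ω, ∠Z = 75.70°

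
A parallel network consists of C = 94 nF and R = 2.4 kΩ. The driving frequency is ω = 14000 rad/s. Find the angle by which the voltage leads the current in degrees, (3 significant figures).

-72.4°

X_C = 1/(ωC) = 760 Ω
Parallel: admittances add. Y = 1/R + jωC
Y = (0.000417 + j0.00132) S
|Y| = 0.00138 S → |Z| = 1/|Y| = 724 Ω, ∠Z = −∠Y = -72.4°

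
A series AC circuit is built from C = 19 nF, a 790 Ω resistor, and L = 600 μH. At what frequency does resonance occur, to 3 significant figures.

47.1 kHz

ω₀ = 1/√(LC) = 1/√(0.0006 × 1.9e-08) = 296200 rad/s
f₀ = ω₀/(2π) = 47.1 kHz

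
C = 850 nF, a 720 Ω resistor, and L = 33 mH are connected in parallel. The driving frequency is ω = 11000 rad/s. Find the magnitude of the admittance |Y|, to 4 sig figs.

X_L = ωL = 363.0 Ω
X_C = 1/(ωC) = 107.0 Ω
Parallel: admittances add. Y = 1/R + 1/(jωL) + jωC
Y = (0.001389 + j0.006595) S
|Y| = 0.006740 S → |Z| = 1/|Y| = 148.4 Ω, ∠Z = −∠Y = -78.11°

6.740 mS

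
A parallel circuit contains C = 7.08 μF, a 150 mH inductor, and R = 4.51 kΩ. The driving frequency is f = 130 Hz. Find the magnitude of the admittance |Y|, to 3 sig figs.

ω = 2πf = 816.8 rad/s
X_L = ωL = 123 Ω
X_C = 1/(ωC) = 173 Ω
Parallel: admittances add. Y = 1/R + 1/(jωL) + jωC
Y = (0.000222 − j0.00238) S
|Y| = 0.00239 S → |Z| = 1/|Y| = 419 Ω, ∠Z = −∠Y = 84.7°

2.39 mS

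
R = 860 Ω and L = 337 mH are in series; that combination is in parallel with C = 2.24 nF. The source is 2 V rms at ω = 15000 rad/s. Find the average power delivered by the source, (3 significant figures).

X_L = ωL = 5060 Ω
X_C = 1/(ωC) = 29800 Ω
Branch 1 (R+jX_L): Z₁ = 860 + j5060 Ω, |Z₁| = 5130 Ω
Branch 2 (−jX_C): Z₂ = −j29800 Ω
Parallel: Z = Z₁Z₂/(Z₁+Z₂), |Z| = 6170 Ω, ∠Z = 78.4°
I = V/|Z| = 324 μA
P = VI cos φ = 2 × 0.000324 × cos(78.4°) = 131 μW

131 μW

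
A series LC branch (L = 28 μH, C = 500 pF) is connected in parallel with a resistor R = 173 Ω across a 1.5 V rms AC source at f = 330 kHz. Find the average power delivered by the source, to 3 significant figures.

13.0 mW

ω = 2πf = 2.073e+06 rad/s
X_L = ωL = 58.1 Ω
X_C = 1/(ωC) = 965 Ω
Branch 1: Z₁ = R = 173 Ω
Branch 2 (series LC): Z₂ = j(X_L − X_C) = −j907 Ω
Parallel: Z = Z₁Z₂/(Z₁+Z₂), |Z| = 170 Ω, ∠Z = -10.8°
I = V/|Z| = 8.83 mA
P = VI cos φ = 1.5 × 0.00883 × cos(-10.8°) = 13.0 mW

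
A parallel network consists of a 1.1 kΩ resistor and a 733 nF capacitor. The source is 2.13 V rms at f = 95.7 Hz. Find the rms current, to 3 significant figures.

ω = 2πf = 601.3 rad/s
X_C = 1/(ωC) = 2270 Ω
Parallel: admittances add. Y = 1/R + jωC
Y = (0.000909 + j0.000441) S
|Y| = 0.00101 S → |Z| = 1/|Y| = 990 Ω, ∠Z = −∠Y = -25.9°
I = V/|Z| = 2.13/990 = 2.15 mA

2.15 mA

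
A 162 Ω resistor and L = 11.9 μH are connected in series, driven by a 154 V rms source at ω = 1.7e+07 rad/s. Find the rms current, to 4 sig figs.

594.2 mA

X_L = ωL = 202.3 Ω
Z = 162.0 + j202.3 Ω
|Z| = √(162.0² + 202.3²) = 259.2 Ω
I = V/|Z| = 154/259.2 = 594.2 mA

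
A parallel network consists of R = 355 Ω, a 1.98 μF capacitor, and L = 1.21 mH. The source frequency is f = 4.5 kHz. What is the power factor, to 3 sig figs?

ω = 2πf = 28270 rad/s
X_L = ωL = 34.2 Ω
X_C = 1/(ωC) = 17.9 Ω
Parallel: admittances add. Y = 1/R + 1/(jωL) + jωC
Y = (0.00282 + j0.0268) S
|Y| = 0.0269 S → |Z| = 1/|Y| = 37.2 Ω, ∠Z = −∠Y = -84.0°
cos φ = cos(-84.0°) = 0.105

0.105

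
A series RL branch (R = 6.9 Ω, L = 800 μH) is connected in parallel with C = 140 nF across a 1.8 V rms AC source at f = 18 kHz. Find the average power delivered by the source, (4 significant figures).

2.715 mW

ω = 2πf = 113100 rad/s
X_L = ωL = 90.48 Ω
X_C = 1/(ωC) = 63.16 Ω
Branch 1 (R+jX_L): Z₁ = 6.900 + j90.48 Ω, |Z₁| = 90.74 Ω
Branch 2 (−jX_C): Z₂ = −j63.16 Ω
Parallel: Z = Z₁Z₂/(Z₁+Z₂), |Z| = 203.4 Ω, ∠Z = -80.19°
I = V/|Z| = 8.851 mA
P = VI cos φ = 1.8 × 0.008851 × cos(-80.19°) = 2.715 mW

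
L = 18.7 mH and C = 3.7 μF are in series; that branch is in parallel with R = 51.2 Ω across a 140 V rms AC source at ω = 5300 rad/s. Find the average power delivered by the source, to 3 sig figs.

383 W

X_L = ωL = 99.1 Ω
X_C = 1/(ωC) = 51.0 Ω
Branch 1: Z₁ = R = 51.2 Ω
Branch 2 (series LC): Z₂ = j(X_L − X_C) = j48.1 Ω
Parallel: Z = Z₁Z₂/(Z₁+Z₂), |Z| = 35.1 Ω, ∠Z = 46.8°
I = V/|Z| = 3.99 A
P = VI cos φ = 140 × 3.99 × cos(46.8°) = 383 W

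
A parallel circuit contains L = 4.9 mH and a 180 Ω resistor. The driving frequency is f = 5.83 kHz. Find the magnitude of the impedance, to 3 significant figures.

127 Ω

ω = 2πf = 36630 rad/s
X_L = ωL = 179 Ω
Parallel: admittances add. Y = 1/R + 1/(jωL)
Y = (0.00556 − j0.00557) S
|Y| = 0.00787 S → |Z| = 1/|Y| = 127 Ω, ∠Z = −∠Y = 45.1°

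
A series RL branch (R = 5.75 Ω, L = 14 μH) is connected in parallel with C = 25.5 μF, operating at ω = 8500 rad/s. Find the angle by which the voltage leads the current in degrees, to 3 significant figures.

-50.8°

X_L = ωL = 0.119 Ω
X_C = 1/(ωC) = 4.61 Ω
Branch 1 (R+jX_L): Z₁ = 5.75 + j0.119 Ω, |Z₁| = 5.75 Ω
Branch 2 (−jX_C): Z₂ = −j4.61 Ω
Parallel: Z = Z₁Z₂/(Z₁+Z₂), |Z| = 3.64 Ω, ∠Z = -50.8°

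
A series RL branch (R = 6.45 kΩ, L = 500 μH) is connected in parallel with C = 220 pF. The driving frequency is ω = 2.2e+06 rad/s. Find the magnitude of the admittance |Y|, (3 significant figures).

482 μS

X_L = ωL = 1100 Ω
X_C = 1/(ωC) = 2070 Ω
Branch 1 (R+jX_L): Z₁ = 6450 + j1100 Ω, |Z₁| = 6540 Ω
Branch 2 (−jX_C): Z₂ = −j2070 Ω
Parallel: Z = Z₁Z₂/(Z₁+Z₂), |Z| = 2070 Ω, ∠Z = -71.8°
|Y| = 1/|Z| = 482 μS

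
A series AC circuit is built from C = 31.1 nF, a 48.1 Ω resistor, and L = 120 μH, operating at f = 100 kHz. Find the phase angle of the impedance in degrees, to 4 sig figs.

ω = 2πf = 628300 rad/s
X_L = ωL = 75.40 Ω
X_C = 1/(ωC) = 51.18 Ω
Net reactance X = X_L − X_C = 24.22 Ω
Z = 48.10 + j24.22 Ω
|Z| = √(48.10² + 24.22²) = 53.86 Ω
∠Z = arctan(24.22/48.10) = 26.73°

26.73°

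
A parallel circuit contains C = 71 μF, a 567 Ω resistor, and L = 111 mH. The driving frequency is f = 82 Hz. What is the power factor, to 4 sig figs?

0.09197

ω = 2πf = 515.2 rad/s
X_L = ωL = 57.19 Ω
X_C = 1/(ωC) = 27.34 Ω
Parallel: admittances add. Y = 1/R + 1/(jωL) + jωC
Y = (0.001764 + j0.01909) S
|Y| = 0.01918 S → |Z| = 1/|Y| = 52.15 Ω, ∠Z = −∠Y = -84.72°
cos φ = cos(-84.72°) = 0.09197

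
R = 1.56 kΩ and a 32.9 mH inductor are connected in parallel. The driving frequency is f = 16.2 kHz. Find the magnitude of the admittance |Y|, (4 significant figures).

ω = 2πf = 101800 rad/s
X_L = ωL = 3349 Ω
Parallel: admittances add. Y = 1/R + 1/(jωL)
Y = (0.0006410 − j0.0002986) S
|Y| = 0.0007072 S → |Z| = 1/|Y| = 1414 Ω, ∠Z = −∠Y = 24.98°

707.2 μS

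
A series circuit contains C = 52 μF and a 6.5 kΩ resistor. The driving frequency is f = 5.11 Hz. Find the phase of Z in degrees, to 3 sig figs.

ω = 2πf = 32.11 rad/s
X_C = 1/(ωC) = 599 Ω
Z = 6500 − j599 Ω
|Z| = √(6500² + 599²) = 6530 Ω
∠Z = arctan(-599/6500) = -5.26°

-5.26°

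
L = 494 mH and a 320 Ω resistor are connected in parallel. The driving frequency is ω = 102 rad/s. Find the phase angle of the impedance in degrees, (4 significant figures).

X_L = ωL = 50.39 Ω
Parallel: admittances add. Y = 1/R + 1/(jωL)
Y = (0.003125 − j0.01985) S
|Y| = 0.02009 S → |Z| = 1/|Y| = 49.77 Ω, ∠Z = −∠Y = 81.05°

81.05°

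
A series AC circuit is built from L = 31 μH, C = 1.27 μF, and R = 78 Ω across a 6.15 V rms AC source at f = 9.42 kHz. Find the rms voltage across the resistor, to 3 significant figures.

ω = 2πf = 59190 rad/s
X_L = ωL = 1.83 Ω
X_C = 1/(ωC) = 13.3 Ω
Net reactance X = X_L − X_C = -11.5 Ω
Z = 78.0 − j11.5 Ω
|Z| = √(78.0² + 11.5²) = 78.8 Ω
I = V/|Z| = 78.0 mA
V_R = I·|Z_R| = 0.0780 × 78.0 = 6.08 V

6.08 V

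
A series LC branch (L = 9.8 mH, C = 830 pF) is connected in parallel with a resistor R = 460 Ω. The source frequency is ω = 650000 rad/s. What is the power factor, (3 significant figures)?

X_L = ωL = 6370 Ω
X_C = 1/(ωC) = 1850 Ω
Branch 1: Z₁ = R = 460 Ω
Branch 2 (series LC): Z₂ = j(X_L − X_C) = j4520 Ω
Parallel: Z = Z₁Z₂/(Z₁+Z₂), |Z| = 458 Ω, ∠Z = 5.82°
cos φ = cos(5.82°) = 0.995

0.995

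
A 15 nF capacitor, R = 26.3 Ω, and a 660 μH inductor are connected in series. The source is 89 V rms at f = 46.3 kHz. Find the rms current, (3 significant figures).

ω = 2πf = 290900 rad/s
X_L = ωL = 192 Ω
X_C = 1/(ωC) = 229 Ω
Net reactance X = X_L − X_C = -37.2 Ω
Z = 26.3 − j37.2 Ω
|Z| = √(26.3² + 37.2²) = 45.5 Ω
I = V/|Z| = 89/45.5 = 1.95 A

1.95 A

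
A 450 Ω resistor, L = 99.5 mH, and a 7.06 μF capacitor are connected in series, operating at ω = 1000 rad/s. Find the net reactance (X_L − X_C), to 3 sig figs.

-42.1 Ω

X_L = ωL = 99.5 Ω
X_C = 1/(ωC) = 142 Ω
X = 99.5 − 142 = -42.1 Ω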